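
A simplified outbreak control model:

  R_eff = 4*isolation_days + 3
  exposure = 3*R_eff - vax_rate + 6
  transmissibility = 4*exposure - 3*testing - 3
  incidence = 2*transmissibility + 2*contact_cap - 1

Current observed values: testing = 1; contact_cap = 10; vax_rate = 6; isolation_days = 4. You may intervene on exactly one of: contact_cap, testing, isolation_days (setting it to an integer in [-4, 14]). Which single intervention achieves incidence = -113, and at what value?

Intervening on contact_cap: incidence = 2*contact_cap + 443. Reaching -113 requires contact_cap = -278, outside [-4, 14].
Intervening on testing: incidence = -6*testing + 469. Reaching -113 requires testing = 97, outside [-4, 14].
Intervening on isolation_days: with other inputs at their observed values, incidence = 96*isolation_days + 79. Solving for -113 gives isolation_days = -2, within [-4, 14].

set isolation_days = -2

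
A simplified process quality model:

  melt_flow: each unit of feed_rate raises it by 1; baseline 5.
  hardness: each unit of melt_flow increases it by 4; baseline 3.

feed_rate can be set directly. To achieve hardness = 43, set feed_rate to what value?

Substituting into the hardness equation gives hardness = 4*feed_rate + 23.
Solve 4*feed_rate + 23 = 43: feed_rate = (43 - 23) / 4 = 5.

feed_rate = 5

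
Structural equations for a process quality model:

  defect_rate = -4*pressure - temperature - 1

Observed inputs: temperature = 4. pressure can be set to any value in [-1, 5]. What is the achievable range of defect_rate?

-25 to -1

Substituting into the defect_rate equation gives defect_rate = -4*pressure - 5.
Linear in pressure, so extremes are at the endpoints: pressure = -1 gives defect_rate = -1; pressure = 5 gives defect_rate = -25.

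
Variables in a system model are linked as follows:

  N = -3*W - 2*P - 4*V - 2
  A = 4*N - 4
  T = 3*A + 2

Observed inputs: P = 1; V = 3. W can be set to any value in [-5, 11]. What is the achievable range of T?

Substituting into the N equation gives N = -3*W - 16.
So A = -12*W - 68.
T becomes -36*W - 202.
Linear in W, so extremes are at the endpoints: W = -5 gives T = -22; W = 11 gives T = -598.

-598 to -22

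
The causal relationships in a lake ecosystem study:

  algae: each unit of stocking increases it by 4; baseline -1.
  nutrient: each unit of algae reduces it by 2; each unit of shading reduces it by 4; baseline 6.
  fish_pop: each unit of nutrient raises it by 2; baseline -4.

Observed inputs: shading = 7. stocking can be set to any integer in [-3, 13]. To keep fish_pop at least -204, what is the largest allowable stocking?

Substituting into the nutrient equation gives nutrient = -8*stocking - 20.
Substituting into the fish_pop equation gives fish_pop = -16*stocking - 44.
Require -16*stocking - 44 ≥ -204, so stocking ≤ 10.
The largest integer in [-3, 13] satisfying this is 10.

stocking = 10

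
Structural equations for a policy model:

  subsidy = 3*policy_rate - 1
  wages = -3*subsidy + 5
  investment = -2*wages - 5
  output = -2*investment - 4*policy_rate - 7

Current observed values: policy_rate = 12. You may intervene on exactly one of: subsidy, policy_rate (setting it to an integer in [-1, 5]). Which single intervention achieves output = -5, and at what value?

set policy_rate = 1

Intervening on subsidy: output = -12*subsidy - 25. Reaching -5 requires subsidy = -5/3, not an integer.
Intervening on policy_rate: with other inputs at their observed values, output = -40*policy_rate + 35. Solving for -5 gives policy_rate = 1, within [-1, 5].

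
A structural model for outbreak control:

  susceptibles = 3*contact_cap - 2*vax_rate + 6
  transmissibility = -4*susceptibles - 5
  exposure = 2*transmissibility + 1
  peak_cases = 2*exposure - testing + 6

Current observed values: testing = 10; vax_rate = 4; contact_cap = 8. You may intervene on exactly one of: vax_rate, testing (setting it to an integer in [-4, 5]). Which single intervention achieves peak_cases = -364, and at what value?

set testing = 0

Intervening on vax_rate: peak_cases = 32*vax_rate - 502. Reaching -364 requires vax_rate = 69/16, not an integer.
Intervening on testing: with other inputs at their observed values, peak_cases = -testing - 364. Solving for -364 gives testing = 0, within [-4, 5].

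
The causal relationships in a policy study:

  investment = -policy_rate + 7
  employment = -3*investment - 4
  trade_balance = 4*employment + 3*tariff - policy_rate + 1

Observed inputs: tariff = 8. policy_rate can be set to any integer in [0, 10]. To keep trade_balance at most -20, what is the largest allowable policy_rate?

Substituting into the employment equation gives employment = 3*policy_rate - 25.
So trade_balance = 11*policy_rate - 75.
Require 11*policy_rate - 75 ≤ -20, so policy_rate ≤ 5.
The largest integer in [0, 10] satisfying this is 5.

policy_rate = 5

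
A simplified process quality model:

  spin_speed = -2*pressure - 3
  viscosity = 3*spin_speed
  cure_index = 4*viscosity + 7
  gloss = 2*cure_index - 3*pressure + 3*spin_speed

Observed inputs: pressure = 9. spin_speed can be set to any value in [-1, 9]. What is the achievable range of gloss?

Intervening on spin_speed fixes its value directly, overriding its dependence on pressure.
Substituting into the cure_index equation gives cure_index = 12*spin_speed + 7.
This gives gloss = 27*spin_speed - 13.
Linear in spin_speed, so extremes are at the endpoints: spin_speed = -1 gives gloss = -40; spin_speed = 9 gives gloss = 230.

-40 to 230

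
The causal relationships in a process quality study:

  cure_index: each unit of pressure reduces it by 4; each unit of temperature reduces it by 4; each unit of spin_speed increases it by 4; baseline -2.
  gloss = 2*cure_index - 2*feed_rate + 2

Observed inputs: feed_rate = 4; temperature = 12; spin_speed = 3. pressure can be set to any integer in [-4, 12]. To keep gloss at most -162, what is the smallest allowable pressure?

pressure = 10

Substituting into the cure_index equation gives cure_index = -4*pressure - 38.
So gloss = -8*pressure - 82.
Require -8*pressure - 82 ≤ -162, so pressure ≥ 10.
The smallest integer in [-4, 12] satisfying this is 10.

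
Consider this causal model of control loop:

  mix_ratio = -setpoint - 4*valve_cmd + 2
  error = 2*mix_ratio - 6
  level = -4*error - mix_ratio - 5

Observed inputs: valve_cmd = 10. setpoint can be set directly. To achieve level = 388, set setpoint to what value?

Substituting into the mix_ratio equation gives mix_ratio = -setpoint - 38.
error becomes -2*setpoint - 82.
So level = 9*setpoint + 361.
Solve 9*setpoint + 361 = 388: setpoint = (388 - 361) / 9 = 3.

setpoint = 3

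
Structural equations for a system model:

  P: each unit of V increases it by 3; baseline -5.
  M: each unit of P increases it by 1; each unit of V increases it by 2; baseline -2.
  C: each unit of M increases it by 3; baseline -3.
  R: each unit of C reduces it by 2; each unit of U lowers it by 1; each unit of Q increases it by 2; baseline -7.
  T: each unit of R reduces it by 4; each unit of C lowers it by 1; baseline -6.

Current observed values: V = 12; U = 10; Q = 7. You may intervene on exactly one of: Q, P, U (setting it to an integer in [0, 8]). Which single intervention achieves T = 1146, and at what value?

Intervening on Q: with other inputs at their observed values, T = -8*Q + 1154. Solving for 1146 gives Q = 1, within [0, 8].
Intervening on P: T = 21*P + 447. Reaching 1146 requires P = 233/7, not an integer.
Intervening on U: T = 4*U + 1058. Reaching 1146 requires U = 22, outside [0, 8].

set Q = 1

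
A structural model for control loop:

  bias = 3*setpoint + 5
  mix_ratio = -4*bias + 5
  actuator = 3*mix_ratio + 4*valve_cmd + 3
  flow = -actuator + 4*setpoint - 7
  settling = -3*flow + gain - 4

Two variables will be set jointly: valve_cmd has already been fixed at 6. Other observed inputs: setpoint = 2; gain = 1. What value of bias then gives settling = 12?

bias = 3

With valve_cmd held at 6:
Intervening on bias fixes its value directly, overriding its dependence on setpoint.
Substituting into the actuator equation gives actuator = -12*bias + 42.
Substituting into the flow equation gives flow = 12*bias - 41.
So settling = -36*bias + 120.
Solve -36*bias + 120 = 12: bias = (12 - 120) / -36 = 3.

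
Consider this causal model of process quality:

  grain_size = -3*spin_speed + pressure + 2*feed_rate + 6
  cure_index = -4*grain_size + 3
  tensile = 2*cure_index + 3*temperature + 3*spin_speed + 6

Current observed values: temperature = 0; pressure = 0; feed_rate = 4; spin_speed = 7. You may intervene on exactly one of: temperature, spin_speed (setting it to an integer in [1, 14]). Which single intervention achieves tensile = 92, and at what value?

Intervening on temperature: with other inputs at their observed values, tensile = 3*temperature + 89. Solving for 92 gives temperature = 1, within [1, 14].
Intervening on spin_speed: tensile = 27*spin_speed - 100. Reaching 92 requires spin_speed = 64/9, not an integer.

set temperature = 1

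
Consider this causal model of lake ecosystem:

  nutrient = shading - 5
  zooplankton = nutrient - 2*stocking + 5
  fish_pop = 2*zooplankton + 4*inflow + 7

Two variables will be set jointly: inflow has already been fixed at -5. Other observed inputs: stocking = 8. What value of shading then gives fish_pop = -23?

shading = 11

With inflow held at -5:
Substituting into the zooplankton equation gives zooplankton = shading - 16.
Substituting into the fish_pop equation gives fish_pop = 2*shading - 45.
Solve 2*shading - 45 = -23: shading = (-23 + 45) / 2 = 11.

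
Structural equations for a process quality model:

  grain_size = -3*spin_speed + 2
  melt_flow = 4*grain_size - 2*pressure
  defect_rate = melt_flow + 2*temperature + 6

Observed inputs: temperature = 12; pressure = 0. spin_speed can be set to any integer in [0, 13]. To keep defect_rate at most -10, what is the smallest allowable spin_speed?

Substituting into the melt_flow equation gives melt_flow = -12*spin_speed + 8.
Substituting into the defect_rate equation gives defect_rate = -12*spin_speed + 38.
Require -12*spin_speed + 38 ≤ -10, so spin_speed ≥ 4.
The smallest integer in [0, 13] satisfying this is 4.

spin_speed = 4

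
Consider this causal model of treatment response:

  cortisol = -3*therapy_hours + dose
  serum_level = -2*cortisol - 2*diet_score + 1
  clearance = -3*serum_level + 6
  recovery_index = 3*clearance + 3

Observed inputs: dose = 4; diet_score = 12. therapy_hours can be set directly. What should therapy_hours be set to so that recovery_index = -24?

Substituting into the cortisol equation gives cortisol = -3*therapy_hours + 4.
serum_level becomes 6*therapy_hours - 31.
So clearance = -18*therapy_hours + 99.
Substituting into the recovery_index equation gives recovery_index = -54*therapy_hours + 300.
Solve -54*therapy_hours + 300 = -24: therapy_hours = (-24 - 300) / -54 = 6.

therapy_hours = 6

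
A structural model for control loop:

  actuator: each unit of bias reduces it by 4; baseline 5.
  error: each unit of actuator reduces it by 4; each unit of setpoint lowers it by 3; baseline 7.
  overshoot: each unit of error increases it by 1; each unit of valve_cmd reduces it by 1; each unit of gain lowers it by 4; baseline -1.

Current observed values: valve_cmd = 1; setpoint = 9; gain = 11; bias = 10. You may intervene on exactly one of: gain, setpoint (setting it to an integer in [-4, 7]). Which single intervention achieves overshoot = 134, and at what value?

Intervening on gain: with other inputs at their observed values, overshoot = -4*gain + 118. Solving for 134 gives gain = -4, within [-4, 7].
Intervening on setpoint: overshoot = -3*setpoint + 101. Reaching 134 requires setpoint = -11, outside [-4, 7].

set gain = -4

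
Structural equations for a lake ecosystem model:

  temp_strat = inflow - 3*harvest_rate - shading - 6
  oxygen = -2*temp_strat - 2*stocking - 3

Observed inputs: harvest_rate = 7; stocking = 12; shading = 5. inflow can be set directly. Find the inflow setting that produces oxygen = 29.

Substituting into the temp_strat equation gives temp_strat = inflow - 32.
So oxygen = -2*inflow + 37.
Solve -2*inflow + 37 = 29: inflow = (29 - 37) / -2 = 4.

inflow = 4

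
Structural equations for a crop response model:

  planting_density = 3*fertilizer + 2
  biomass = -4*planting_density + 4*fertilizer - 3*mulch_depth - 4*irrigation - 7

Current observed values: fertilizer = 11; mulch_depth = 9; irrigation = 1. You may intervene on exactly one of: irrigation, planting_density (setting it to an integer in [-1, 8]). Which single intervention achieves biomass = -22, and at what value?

set planting_density = 7

Intervening on irrigation: biomass = -4*irrigation - 130. Reaching -22 requires irrigation = -27, outside [-1, 8].
Intervening on planting_density: with other inputs at their observed values, biomass = -4*planting_density + 6. Solving for -22 gives planting_density = 7, within [-1, 8].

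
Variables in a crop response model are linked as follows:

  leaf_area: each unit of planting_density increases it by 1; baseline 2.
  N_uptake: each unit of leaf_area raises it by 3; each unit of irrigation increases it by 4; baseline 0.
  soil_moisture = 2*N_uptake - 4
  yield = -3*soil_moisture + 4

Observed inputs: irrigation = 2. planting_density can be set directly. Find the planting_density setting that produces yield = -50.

Substituting into the N_uptake equation gives N_uptake = 3*planting_density + 14.
soil_moisture becomes 6*planting_density + 24.
This gives yield = -18*planting_density - 68.
Solve -18*planting_density - 68 = -50: planting_density = (-50 + 68) / -18 = -1.

planting_density = -1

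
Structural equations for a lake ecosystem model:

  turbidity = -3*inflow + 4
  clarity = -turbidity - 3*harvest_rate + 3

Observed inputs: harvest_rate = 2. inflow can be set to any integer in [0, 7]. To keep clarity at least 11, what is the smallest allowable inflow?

inflow = 6

Substituting into the clarity equation gives clarity = 3*inflow - 7.
Require 3*inflow - 7 ≥ 11, so inflow ≥ 6.
The smallest integer in [0, 7] satisfying this is 6.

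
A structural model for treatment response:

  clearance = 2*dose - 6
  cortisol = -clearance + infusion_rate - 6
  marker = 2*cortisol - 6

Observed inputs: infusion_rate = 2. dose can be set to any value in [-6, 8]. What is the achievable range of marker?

-34 to 22

Substituting into the cortisol equation gives cortisol = -2*dose + 2.
Substituting into the marker equation gives marker = -4*dose - 2.
Linear in dose, so extremes are at the endpoints: dose = -6 gives marker = 22; dose = 8 gives marker = -34.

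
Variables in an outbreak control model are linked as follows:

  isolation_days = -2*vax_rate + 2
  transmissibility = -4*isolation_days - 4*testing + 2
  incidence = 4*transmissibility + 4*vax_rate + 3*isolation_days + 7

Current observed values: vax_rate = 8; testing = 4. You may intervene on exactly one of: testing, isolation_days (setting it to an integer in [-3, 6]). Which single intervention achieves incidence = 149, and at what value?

set testing = 5

Intervening on testing: with other inputs at their observed values, incidence = -16*testing + 229. Solving for 149 gives testing = 5, within [-3, 6].
Intervening on isolation_days: incidence = -13*isolation_days - 17. Reaching 149 requires isolation_days = -166/13, not an integer.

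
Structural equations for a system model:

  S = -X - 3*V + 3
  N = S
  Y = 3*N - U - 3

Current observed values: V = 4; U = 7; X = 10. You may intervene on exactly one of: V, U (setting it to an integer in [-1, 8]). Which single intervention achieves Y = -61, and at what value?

set U = 1

Intervening on V: Y = -9*V - 31. Reaching -61 requires V = 10/3, not an integer.
Intervening on U: with other inputs at their observed values, Y = -U - 60. Solving for -61 gives U = 1, within [-1, 8].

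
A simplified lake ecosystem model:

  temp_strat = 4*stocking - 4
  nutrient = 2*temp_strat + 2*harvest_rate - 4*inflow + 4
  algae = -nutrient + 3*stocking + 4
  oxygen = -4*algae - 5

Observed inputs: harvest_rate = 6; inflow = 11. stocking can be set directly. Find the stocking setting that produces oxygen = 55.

stocking = 11

Substituting into the nutrient equation gives nutrient = 8*stocking - 36.
So algae = -5*stocking + 40.
This gives oxygen = 20*stocking - 165.
Solve 20*stocking - 165 = 55: stocking = (55 + 165) / 20 = 11.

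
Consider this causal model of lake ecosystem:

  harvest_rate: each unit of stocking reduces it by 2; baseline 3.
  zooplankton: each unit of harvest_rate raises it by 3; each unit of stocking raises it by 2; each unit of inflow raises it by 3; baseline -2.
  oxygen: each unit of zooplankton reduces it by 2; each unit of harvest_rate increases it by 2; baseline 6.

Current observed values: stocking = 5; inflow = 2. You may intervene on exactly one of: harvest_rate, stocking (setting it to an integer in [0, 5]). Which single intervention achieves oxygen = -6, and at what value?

Intervening on harvest_rate: oxygen = -4*harvest_rate - 22. Reaching -6 requires harvest_rate = -4, outside [0, 5].
Intervening on stocking: with other inputs at their observed values, oxygen = 4*stocking - 14. Solving for -6 gives stocking = 2, within [0, 5].

set stocking = 2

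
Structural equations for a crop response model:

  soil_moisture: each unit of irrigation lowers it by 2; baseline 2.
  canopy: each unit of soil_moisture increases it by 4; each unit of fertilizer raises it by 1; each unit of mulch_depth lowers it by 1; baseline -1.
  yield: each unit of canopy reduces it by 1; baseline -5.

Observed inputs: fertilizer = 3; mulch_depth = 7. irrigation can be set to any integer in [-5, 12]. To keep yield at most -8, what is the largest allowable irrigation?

irrigation = 0

Substituting into the canopy equation gives canopy = -8*irrigation + 3.
yield becomes 8*irrigation - 8.
Require 8*irrigation - 8 ≤ -8, so irrigation ≤ 0.
The largest integer in [-5, 12] satisfying this is 0.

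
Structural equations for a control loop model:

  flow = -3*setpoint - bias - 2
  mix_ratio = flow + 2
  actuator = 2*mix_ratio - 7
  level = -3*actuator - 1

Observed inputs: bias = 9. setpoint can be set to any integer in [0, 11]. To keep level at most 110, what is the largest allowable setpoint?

setpoint = 2

Substituting into the flow equation gives flow = -3*setpoint - 11.
Substituting into the mix_ratio equation gives mix_ratio = -3*setpoint - 9.
Substituting into the actuator equation gives actuator = -6*setpoint - 25.
Substituting into the level equation gives level = 18*setpoint + 74.
Require 18*setpoint + 74 ≤ 110, so setpoint ≤ 2.
The largest integer in [0, 11] satisfying this is 2.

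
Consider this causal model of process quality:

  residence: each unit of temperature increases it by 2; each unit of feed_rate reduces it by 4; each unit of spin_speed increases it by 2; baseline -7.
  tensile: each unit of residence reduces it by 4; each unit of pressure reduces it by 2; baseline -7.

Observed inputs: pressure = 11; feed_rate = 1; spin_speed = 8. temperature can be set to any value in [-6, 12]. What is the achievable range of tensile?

Substituting into the residence equation gives residence = 2*temperature + 5.
Substituting into the tensile equation gives tensile = -8*temperature - 49.
Linear in temperature, so extremes are at the endpoints: temperature = -6 gives tensile = -1; temperature = 12 gives tensile = -145.

-145 to -1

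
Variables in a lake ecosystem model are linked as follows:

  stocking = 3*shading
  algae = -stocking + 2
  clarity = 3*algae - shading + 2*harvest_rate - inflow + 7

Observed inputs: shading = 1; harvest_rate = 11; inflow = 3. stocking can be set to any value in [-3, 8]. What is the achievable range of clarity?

Intervening on stocking fixes its value directly, overriding its dependence on shading.
Substituting into the clarity equation gives clarity = -3*stocking + 31.
Linear in stocking, so extremes are at the endpoints: stocking = -3 gives clarity = 40; stocking = 8 gives clarity = 7.

7 to 40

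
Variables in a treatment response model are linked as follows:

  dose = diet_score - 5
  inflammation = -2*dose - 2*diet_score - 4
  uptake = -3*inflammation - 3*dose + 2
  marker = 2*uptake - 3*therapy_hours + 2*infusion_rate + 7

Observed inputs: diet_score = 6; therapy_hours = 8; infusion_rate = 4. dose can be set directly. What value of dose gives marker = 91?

dose = 0

Intervening on dose fixes its value directly, overriding its dependence on diet_score.
Substituting into the inflammation equation gives inflammation = -2*dose - 16.
Substituting into the uptake equation gives uptake = 3*dose + 50.
This gives marker = 6*dose + 91.
Solve 6*dose + 91 = 91: dose = (91 - 91) / 6 = 0.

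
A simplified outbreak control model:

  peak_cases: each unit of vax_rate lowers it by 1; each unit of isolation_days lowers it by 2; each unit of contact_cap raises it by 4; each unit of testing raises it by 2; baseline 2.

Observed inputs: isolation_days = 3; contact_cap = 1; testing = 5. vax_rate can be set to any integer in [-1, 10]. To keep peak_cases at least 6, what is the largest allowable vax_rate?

Substituting into the peak_cases equation gives peak_cases = -vax_rate + 10.
Require -vax_rate + 10 ≥ 6, so vax_rate ≤ 4.
The largest integer in [-1, 10] satisfying this is 4.

vax_rate = 4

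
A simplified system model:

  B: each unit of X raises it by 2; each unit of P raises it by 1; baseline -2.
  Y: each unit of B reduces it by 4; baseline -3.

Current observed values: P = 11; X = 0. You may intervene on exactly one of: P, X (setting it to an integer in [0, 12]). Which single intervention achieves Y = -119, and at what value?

set X = 10

Intervening on P: Y = -4*P + 5. Reaching -119 requires P = 31, outside [0, 12].
Intervening on X: with other inputs at their observed values, Y = -8*X - 39. Solving for -119 gives X = 10, within [0, 12].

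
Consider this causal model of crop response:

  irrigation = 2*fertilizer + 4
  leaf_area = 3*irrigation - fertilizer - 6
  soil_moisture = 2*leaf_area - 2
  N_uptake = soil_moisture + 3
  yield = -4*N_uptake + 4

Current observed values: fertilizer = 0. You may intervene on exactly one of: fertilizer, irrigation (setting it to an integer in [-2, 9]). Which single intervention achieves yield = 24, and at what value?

set irrigation = 1

Intervening on fertilizer: yield = -40*fertilizer - 48. Reaching 24 requires fertilizer = -9/5, not an integer.
Intervening on irrigation: with other inputs at their observed values, yield = -24*irrigation + 48. Solving for 24 gives irrigation = 1, within [-2, 9].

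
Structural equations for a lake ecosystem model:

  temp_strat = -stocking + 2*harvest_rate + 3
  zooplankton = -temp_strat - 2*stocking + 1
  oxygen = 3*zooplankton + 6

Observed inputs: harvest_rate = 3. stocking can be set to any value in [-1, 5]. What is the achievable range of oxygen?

-33 to -15

Substituting into the temp_strat equation gives temp_strat = -stocking + 9.
Substituting into the zooplankton equation gives zooplankton = -stocking - 8.
Substituting into the oxygen equation gives oxygen = -3*stocking - 18.
Linear in stocking, so extremes are at the endpoints: stocking = -1 gives oxygen = -15; stocking = 5 gives oxygen = -33.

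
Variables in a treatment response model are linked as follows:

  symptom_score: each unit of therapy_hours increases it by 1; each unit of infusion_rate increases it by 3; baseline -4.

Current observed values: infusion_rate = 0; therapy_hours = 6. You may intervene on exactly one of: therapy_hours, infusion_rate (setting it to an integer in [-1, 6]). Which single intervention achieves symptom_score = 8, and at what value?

set infusion_rate = 2

Intervening on therapy_hours: symptom_score = therapy_hours - 4. Reaching 8 requires therapy_hours = 12, outside [-1, 6].
Intervening on infusion_rate: with other inputs at their observed values, symptom_score = 3*infusion_rate + 2. Solving for 8 gives infusion_rate = 2, within [-1, 6].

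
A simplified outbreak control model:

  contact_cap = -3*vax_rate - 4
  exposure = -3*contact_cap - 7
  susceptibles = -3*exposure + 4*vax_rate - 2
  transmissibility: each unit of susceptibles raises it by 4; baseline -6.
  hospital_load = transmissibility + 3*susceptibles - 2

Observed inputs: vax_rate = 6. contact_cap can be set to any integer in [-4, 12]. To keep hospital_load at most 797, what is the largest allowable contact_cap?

contact_cap = 8

Intervening on contact_cap fixes its value directly, overriding its dependence on vax_rate.
Substituting into the susceptibles equation gives susceptibles = 9*contact_cap + 43.
This gives transmissibility = 36*contact_cap + 166.
Substituting into the hospital_load equation gives hospital_load = 63*contact_cap + 293.
Require 63*contact_cap + 293 ≤ 797, so contact_cap ≤ 8.
The largest integer in [-4, 12] satisfying this is 8.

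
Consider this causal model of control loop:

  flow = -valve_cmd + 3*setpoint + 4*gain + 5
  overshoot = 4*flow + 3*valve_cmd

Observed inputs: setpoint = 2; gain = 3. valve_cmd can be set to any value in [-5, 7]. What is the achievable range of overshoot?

85 to 97

Substituting into the flow equation gives flow = -valve_cmd + 23.
Substituting into the overshoot equation gives overshoot = -valve_cmd + 92.
Linear in valve_cmd, so extremes are at the endpoints: valve_cmd = -5 gives overshoot = 97; valve_cmd = 7 gives overshoot = 85.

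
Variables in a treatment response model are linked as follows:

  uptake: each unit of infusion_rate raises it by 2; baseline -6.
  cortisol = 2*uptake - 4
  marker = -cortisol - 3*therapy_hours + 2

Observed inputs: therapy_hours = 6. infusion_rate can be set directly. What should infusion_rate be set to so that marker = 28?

Substituting into the cortisol equation gives cortisol = 4*infusion_rate - 16.
Substituting into the marker equation gives marker = -4*infusion_rate.
Solve -4*infusion_rate = 28: infusion_rate = 28 / -4 = -7.

infusion_rate = -7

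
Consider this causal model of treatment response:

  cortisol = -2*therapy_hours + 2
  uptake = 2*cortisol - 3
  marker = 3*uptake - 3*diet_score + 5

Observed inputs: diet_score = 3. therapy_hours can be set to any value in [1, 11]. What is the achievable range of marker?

Substituting into the uptake equation gives uptake = -4*therapy_hours + 1.
Substituting into the marker equation gives marker = -12*therapy_hours - 1.
Linear in therapy_hours, so extremes are at the endpoints: therapy_hours = 1 gives marker = -13; therapy_hours = 11 gives marker = -133.

-133 to -13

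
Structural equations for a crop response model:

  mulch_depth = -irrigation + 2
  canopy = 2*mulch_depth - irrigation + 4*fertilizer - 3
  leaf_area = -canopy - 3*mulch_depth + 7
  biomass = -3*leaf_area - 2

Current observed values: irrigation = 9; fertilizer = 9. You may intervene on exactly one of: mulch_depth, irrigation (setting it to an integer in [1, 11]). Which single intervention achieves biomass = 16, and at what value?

set irrigation = 5

Intervening on mulch_depth: biomass = 15*mulch_depth + 49. Reaching 16 requires mulch_depth = -11/5, not an integer.
Intervening on irrigation: with other inputs at their observed values, biomass = -18*irrigation + 106. Solving for 16 gives irrigation = 5, within [1, 11].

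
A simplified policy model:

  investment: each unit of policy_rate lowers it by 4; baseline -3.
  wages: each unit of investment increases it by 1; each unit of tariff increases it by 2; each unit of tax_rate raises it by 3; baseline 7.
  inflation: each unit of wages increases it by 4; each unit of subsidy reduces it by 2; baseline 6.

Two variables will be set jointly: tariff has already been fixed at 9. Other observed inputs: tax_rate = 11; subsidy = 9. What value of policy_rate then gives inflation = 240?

With tariff held at 9:
Substituting into the wages equation gives wages = -4*policy_rate + 55.
inflation becomes -16*policy_rate + 208.
Solve -16*policy_rate + 208 = 240: policy_rate = (240 - 208) / -16 = -2.

policy_rate = -2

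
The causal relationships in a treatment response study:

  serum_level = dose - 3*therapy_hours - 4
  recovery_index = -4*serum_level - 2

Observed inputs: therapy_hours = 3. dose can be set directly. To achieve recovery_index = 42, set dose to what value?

dose = 2

Substituting into the serum_level equation gives serum_level = dose - 13.
Substituting into the recovery_index equation gives recovery_index = -4*dose + 50.
Solve -4*dose + 50 = 42: dose = (42 - 50) / -4 = 2.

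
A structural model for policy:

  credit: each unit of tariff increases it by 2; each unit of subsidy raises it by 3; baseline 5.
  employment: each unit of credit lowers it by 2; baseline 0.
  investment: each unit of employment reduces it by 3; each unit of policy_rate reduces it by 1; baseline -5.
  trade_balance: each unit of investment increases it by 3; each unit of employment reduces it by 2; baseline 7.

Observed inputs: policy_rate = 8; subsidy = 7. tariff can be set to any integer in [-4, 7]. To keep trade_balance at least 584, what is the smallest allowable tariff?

Substituting into the credit equation gives credit = 2*tariff + 26.
This gives employment = -4*tariff - 52.
investment becomes 12*tariff + 143.
Substituting into the trade_balance equation gives trade_balance = 44*tariff + 540.
Require 44*tariff + 540 ≥ 584, so tariff ≥ 1.
The smallest integer in [-4, 7] satisfying this is 1.

tariff = 1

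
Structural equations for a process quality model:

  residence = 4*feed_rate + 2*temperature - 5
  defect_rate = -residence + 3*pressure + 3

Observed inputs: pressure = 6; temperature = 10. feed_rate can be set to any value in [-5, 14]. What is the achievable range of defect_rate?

-50 to 26

Substituting into the residence equation gives residence = 4*feed_rate + 15.
defect_rate becomes -4*feed_rate + 6.
Linear in feed_rate, so extremes are at the endpoints: feed_rate = -5 gives defect_rate = 26; feed_rate = 14 gives defect_rate = -50.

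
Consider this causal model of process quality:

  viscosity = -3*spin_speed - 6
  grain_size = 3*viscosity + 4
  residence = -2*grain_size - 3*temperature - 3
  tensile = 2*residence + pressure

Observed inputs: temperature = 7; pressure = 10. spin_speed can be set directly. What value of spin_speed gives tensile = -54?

Substituting into the grain_size equation gives grain_size = -9*spin_speed - 14.
This gives residence = 18*spin_speed + 4.
Substituting into the tensile equation gives tensile = 36*spin_speed + 18.
Solve 36*spin_speed + 18 = -54: spin_speed = (-54 - 18) / 36 = -2.

spin_speed = -2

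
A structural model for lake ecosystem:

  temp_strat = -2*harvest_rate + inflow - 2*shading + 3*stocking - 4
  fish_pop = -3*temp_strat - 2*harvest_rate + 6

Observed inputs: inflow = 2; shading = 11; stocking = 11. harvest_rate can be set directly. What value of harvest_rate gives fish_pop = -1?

Substituting into the temp_strat equation gives temp_strat = -2*harvest_rate + 9.
This gives fish_pop = 4*harvest_rate - 21.
Solve 4*harvest_rate - 21 = -1: harvest_rate = (-1 + 21) / 4 = 5.

harvest_rate = 5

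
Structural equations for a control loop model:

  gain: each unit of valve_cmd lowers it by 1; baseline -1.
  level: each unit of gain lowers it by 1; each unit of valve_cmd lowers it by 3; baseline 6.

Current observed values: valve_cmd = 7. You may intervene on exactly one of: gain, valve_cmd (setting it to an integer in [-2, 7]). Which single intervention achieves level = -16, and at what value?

Intervening on gain: with other inputs at their observed values, level = -gain - 15. Solving for -16 gives gain = 1, within [-2, 7].
Intervening on valve_cmd: level = -2*valve_cmd + 7. Reaching -16 requires valve_cmd = 23/2, not an integer.

set gain = 1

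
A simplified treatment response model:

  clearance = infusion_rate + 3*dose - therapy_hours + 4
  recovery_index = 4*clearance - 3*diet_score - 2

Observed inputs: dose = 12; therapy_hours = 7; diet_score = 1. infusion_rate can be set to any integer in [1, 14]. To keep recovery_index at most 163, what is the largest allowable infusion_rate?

Substituting into the clearance equation gives clearance = infusion_rate + 33.
recovery_index becomes 4*infusion_rate + 127.
Require 4*infusion_rate + 127 ≤ 163, so infusion_rate ≤ 9.
The largest integer in [1, 14] satisfying this is 9.

infusion_rate = 9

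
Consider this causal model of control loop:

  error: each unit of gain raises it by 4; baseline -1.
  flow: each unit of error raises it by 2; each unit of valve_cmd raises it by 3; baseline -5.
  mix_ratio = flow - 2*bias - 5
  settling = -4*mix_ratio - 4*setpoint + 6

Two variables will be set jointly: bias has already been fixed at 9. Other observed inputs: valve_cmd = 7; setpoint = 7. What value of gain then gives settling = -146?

gain = 5

With bias held at 9:
Substituting into the flow equation gives flow = 8*gain + 14.
Substituting into the mix_ratio equation gives mix_ratio = 8*gain - 9.
Substituting into the settling equation gives settling = -32*gain + 14.
Solve -32*gain + 14 = -146: gain = (-146 - 14) / -32 = 5.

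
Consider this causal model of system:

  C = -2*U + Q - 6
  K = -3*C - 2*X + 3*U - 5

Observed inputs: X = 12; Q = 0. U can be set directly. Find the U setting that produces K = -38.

Substituting into the C equation gives C = -2*U - 6.
K becomes 9*U - 11.
Solve 9*U - 11 = -38: U = (-38 + 11) / 9 = -3.

U = -3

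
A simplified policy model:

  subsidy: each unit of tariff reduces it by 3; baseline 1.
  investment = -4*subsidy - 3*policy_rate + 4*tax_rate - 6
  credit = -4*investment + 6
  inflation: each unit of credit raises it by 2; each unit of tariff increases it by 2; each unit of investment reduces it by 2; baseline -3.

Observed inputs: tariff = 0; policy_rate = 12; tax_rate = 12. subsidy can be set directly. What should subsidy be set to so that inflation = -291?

subsidy = -6

Intervening on subsidy fixes its value directly, overriding its dependence on tariff.
Substituting into the investment equation gives investment = -4*subsidy + 6.
This gives credit = 16*subsidy - 18.
Substituting into the inflation equation gives inflation = 40*subsidy - 51.
Solve 40*subsidy - 51 = -291: subsidy = (-291 + 51) / 40 = -6.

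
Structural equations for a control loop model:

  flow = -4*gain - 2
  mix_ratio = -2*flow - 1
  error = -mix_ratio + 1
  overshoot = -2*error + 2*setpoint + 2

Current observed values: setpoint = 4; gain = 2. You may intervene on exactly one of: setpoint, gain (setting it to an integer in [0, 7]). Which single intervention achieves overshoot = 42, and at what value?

set setpoint = 2

Intervening on setpoint: with other inputs at their observed values, overshoot = 2*setpoint + 38. Solving for 42 gives setpoint = 2, within [0, 7].
Intervening on gain: overshoot = 16*gain + 14. Reaching 42 requires gain = 7/4, not an integer.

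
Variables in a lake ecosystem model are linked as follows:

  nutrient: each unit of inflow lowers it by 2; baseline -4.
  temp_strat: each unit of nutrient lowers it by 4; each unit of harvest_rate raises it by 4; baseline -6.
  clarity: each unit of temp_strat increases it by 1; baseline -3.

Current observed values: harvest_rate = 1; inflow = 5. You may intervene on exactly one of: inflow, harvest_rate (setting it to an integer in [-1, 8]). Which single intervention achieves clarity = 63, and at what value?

set harvest_rate = 4

Intervening on inflow: clarity = 8*inflow + 11. Reaching 63 requires inflow = 13/2, not an integer.
Intervening on harvest_rate: with other inputs at their observed values, clarity = 4*harvest_rate + 47. Solving for 63 gives harvest_rate = 4, within [-1, 8].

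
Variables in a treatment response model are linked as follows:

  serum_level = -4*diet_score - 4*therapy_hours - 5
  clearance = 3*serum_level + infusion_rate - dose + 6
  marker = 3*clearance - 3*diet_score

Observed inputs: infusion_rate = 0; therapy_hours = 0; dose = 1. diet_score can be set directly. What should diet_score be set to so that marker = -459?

diet_score = 11

Substituting into the serum_level equation gives serum_level = -4*diet_score - 5.
This gives clearance = -12*diet_score - 10.
Substituting into the marker equation gives marker = -39*diet_score - 30.
Solve -39*diet_score - 30 = -459: diet_score = (-459 + 30) / -39 = 11.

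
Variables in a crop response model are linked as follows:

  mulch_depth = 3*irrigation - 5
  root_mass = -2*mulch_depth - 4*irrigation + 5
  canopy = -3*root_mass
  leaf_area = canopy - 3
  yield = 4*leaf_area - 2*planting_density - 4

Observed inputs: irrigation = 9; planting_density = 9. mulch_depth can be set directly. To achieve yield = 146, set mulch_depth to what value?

mulch_depth = -8

Intervening on mulch_depth fixes its value directly, overriding its dependence on irrigation.
Substituting into the root_mass equation gives root_mass = -2*mulch_depth - 31.
Substituting into the canopy equation gives canopy = 6*mulch_depth + 93.
Substituting into the leaf_area equation gives leaf_area = 6*mulch_depth + 90.
Substituting into the yield equation gives yield = 24*mulch_depth + 338.
Solve 24*mulch_depth + 338 = 146: mulch_depth = (146 - 338) / 24 = -8.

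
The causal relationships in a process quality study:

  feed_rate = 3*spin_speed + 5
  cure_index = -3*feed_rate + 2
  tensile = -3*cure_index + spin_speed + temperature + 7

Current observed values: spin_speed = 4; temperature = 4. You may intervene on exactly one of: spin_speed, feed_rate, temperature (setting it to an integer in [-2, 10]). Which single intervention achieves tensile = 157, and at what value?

set temperature = -1

Intervening on spin_speed: tensile = 28*spin_speed + 50. Reaching 157 requires spin_speed = 107/28, not an integer.
Intervening on feed_rate: tensile = 9*feed_rate + 9. Reaching 157 requires feed_rate = 148/9, not an integer.
Intervening on temperature: with other inputs at their observed values, tensile = temperature + 158. Solving for 157 gives temperature = -1, within [-2, 10].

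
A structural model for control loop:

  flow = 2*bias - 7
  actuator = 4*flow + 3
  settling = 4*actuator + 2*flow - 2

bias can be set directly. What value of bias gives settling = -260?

bias = -4

Substituting into the actuator equation gives actuator = 8*bias - 25.
This gives settling = 36*bias - 116.
Solve 36*bias - 116 = -260: bias = (-260 + 116) / 36 = -4.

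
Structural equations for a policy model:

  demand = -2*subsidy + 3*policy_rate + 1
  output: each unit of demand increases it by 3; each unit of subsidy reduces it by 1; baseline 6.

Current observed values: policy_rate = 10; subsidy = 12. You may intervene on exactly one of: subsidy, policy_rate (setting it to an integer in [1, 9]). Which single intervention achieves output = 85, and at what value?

Intervening on subsidy: with other inputs at their observed values, output = -7*subsidy + 99. Solving for 85 gives subsidy = 2, within [1, 9].
Intervening on policy_rate: output = 9*policy_rate - 75. Reaching 85 requires policy_rate = 160/9, not an integer.

set subsidy = 2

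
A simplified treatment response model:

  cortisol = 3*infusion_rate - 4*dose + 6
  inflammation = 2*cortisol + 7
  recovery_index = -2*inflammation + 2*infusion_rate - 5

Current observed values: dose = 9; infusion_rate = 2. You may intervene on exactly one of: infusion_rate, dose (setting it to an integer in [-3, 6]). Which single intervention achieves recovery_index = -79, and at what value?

set dose = -1

Intervening on infusion_rate: recovery_index = -10*infusion_rate + 101. Reaching -79 requires infusion_rate = 18, outside [-3, 6].
Intervening on dose: with other inputs at their observed values, recovery_index = 16*dose - 63. Solving for -79 gives dose = -1, within [-3, 6].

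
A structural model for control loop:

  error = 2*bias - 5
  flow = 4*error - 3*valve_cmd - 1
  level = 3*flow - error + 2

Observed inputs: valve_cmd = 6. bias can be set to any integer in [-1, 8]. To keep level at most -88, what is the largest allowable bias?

bias = 1

Substituting into the flow equation gives flow = 8*bias - 39.
So level = 22*bias - 110.
Require 22*bias - 110 ≤ -88, so bias ≤ 1.
The largest integer in [-1, 8] satisfying this is 1.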